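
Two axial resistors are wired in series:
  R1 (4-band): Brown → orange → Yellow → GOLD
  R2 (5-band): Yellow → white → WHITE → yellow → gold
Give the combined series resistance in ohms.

5120000 Ω

R1: brown, orange → 13; yellow ×10^4 → 130000 Ω.
R2: yellow, white, white → 499; yellow ×10^4 → 4990000 Ω.
Series: 130000 + 4990000 = 5120000 Ω.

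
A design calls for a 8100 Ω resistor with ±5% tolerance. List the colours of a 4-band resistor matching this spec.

grey, brown, red, gold

8100 Ω = 81 × 10^2.
8 → grey
1 → brown
Multiplier 10^2 → red.
±5% tolerance → gold.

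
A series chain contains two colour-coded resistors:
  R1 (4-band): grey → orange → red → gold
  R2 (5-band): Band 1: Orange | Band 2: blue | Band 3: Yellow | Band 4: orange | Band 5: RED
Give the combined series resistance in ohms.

R1: grey, orange → 83; red ×10^2 → 8300 Ω.
R2: orange, blue, yellow → 364; orange ×10^3 → 364000 Ω.
Series: 8300 + 364000 = 372300 Ω.

372300 Ω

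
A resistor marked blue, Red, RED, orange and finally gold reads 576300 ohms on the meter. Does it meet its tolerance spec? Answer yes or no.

no

Blue → 6 (first significant figure)
Red → 2 (second significant figure)
Red → 2 (third significant figure)
Orange → ×10^3 multiplier
Gold → ±5% tolerance
622 × 1000 = 622000 Ω
Allowed range: 590900 Ω to 653100 Ω.
576300 ohms lies outside that range.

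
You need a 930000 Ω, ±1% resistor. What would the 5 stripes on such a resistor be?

930000 Ω = 930 × 10^3.
9 → white
3 → orange
0 → black
Multiplier 10^3 → orange.
±1% tolerance → brown.

white, orange, black, orange, brown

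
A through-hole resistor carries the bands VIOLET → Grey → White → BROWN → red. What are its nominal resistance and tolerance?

Violet → 7 (first significant figure)
Grey → 8 (second significant figure)
White → 9 (third significant figure)
Brown → ×10 multiplier
Red → ±2% tolerance
789 × 10 = 7890 Ω

7890 Ω ±2%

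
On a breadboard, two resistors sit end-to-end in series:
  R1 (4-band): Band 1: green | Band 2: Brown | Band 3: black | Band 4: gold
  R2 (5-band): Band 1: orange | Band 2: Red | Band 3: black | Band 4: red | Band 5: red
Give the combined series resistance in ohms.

R1: green, brown → 51; black ×1 → 51 Ω.
R2: orange, red, black → 320; red ×10^2 → 32000 Ω.
Series: 51 + 32000 = 32051 Ω.

32051 Ω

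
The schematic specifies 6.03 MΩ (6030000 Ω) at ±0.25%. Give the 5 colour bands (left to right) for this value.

6030000 Ω = 603 × 10^4.
6 → blue
0 → black
3 → orange
Multiplier 10^4 → yellow.
±0.25% tolerance → blue.

blue, black, orange, yellow, blue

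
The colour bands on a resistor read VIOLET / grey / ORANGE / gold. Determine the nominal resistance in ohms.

78000 Ω

Violet → 7 (first significant figure)
Grey → 8 (second significant figure)
Orange → ×10^3 multiplier
78 × 1000 = 78000 Ω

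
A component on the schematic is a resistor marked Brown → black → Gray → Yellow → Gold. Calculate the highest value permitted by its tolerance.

1134000 Ω

Brown → 1 (first significant figure)
Black → 0 (second significant figure)
Grey → 8 (third significant figure)
Yellow → ×10^4 multiplier
Gold → ±5% tolerance
108 × 10000 = 1080000 Ω
Highest = 1080000 × (1 + 5/100) = 1134000 Ω.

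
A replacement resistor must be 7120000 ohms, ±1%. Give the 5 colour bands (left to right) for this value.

violet, brown, red, yellow, brown

7120000 Ω = 712 × 10^4.
7 → violet
1 → brown
2 → red
Multiplier 10^4 → yellow.
±1% tolerance → brown.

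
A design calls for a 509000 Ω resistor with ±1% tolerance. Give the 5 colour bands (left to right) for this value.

509000 Ω = 509 × 10^3.
5 → green
0 → black
9 → white
Multiplier 10^3 → orange.
±1% tolerance → brown.

green, black, white, orange, brown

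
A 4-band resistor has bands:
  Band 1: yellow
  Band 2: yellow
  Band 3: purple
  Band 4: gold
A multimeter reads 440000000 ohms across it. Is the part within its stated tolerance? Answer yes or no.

Yellow → 4 (first significant figure)
Yellow → 4 (second significant figure)
Violet → ×10^7 multiplier
Gold → ±5% tolerance
44 × 10000000 = 440000000 Ω
Allowed range: 418000000 Ω to 462000000 Ω.
440000000 ohms lies inside that range.

yes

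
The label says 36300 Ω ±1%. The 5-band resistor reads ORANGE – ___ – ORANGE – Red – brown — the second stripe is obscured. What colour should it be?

blue

36300 Ω = 363 × 10^2.
The second band gives digit 6 of the significand, and 6 is blue.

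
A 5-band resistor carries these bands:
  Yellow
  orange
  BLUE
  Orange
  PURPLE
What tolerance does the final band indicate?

The last band, violet, is the tolerance band.
Violet corresponds to ±0.1%.

±0.1%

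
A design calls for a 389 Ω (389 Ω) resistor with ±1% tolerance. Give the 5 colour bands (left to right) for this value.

orange, grey, white, black, brown

389 Ω = 389 × 10^0.
3 → orange
8 → grey
9 → white
Multiplier 10^0 → black.
±1% tolerance → brown.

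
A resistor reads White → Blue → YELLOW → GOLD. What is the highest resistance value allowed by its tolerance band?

White → 9 (first significant figure)
Blue → 6 (second significant figure)
Yellow → ×10^4 multiplier
Gold → ±5% tolerance
96 × 10000 = 960000 Ω
Highest = 960000 × (1 + 5/100) = 1008000 Ω.

1008000 Ω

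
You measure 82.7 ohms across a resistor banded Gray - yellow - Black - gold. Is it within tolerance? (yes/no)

yes

Grey → 8 (first significant figure)
Yellow → 4 (second significant figure)
Black → ×1 multiplier
Gold → ±5% tolerance
84 × 1 = 84 Ω
Allowed range: 79.8 Ω to 88.2 Ω.
82.7 ohms lies inside that range.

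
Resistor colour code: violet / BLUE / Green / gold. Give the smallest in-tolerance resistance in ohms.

7220000 Ω

Violet → 7 (first significant figure)
Blue → 6 (second significant figure)
Green → ×10^5 multiplier
Gold → ±5% tolerance
76 × 100000 = 7600000 Ω
Smallest = 7600000 × (1 − 5/100) = 7220000 Ω.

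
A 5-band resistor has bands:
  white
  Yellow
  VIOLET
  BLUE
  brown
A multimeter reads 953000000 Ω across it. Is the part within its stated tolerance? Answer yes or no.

White → 9 (first significant figure)
Yellow → 4 (second significant figure)
Violet → 7 (third significant figure)
Blue → ×10^6 multiplier
Brown → ±1% tolerance
947 × 1000000 = 947000000 Ω
Allowed range: 937530000 Ω to 956470000 Ω.
953000000 Ω lies inside that range.

yes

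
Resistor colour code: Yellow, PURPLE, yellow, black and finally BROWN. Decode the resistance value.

Yellow → 4 (first significant figure)
Violet → 7 (second significant figure)
Yellow → 4 (third significant figure)
Black → ×1 multiplier
474 × 1 = 474 Ω

474 Ω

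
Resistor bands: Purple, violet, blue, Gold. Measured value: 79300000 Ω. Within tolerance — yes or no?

yes

Violet → 7 (first significant figure)
Violet → 7 (second significant figure)
Blue → ×10^6 multiplier
Gold → ±5% tolerance
77 × 1000000 = 77000000 Ω
Allowed range: 73150000 Ω to 80850000 Ω.
79300000 Ω lies inside that range.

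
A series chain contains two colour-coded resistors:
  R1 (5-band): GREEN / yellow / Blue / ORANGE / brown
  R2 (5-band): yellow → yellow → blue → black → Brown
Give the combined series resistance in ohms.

546446 Ω

R1: green, yellow, blue → 546; orange ×10^3 → 546000 Ω.
R2: yellow, yellow, blue → 446; black ×1 → 446 Ω.
Series: 546000 + 446 = 546446 Ω.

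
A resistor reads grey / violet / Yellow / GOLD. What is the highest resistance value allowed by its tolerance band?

913500 Ω

Grey → 8 (first significant figure)
Violet → 7 (second significant figure)
Yellow → ×10^4 multiplier
Gold → ±5% tolerance
87 × 10000 = 870000 Ω
Highest = 870000 × (1 + 5/100) = 913500 Ω.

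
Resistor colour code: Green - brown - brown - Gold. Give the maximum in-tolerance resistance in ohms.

535.5 Ω

Green → 5 (first significant figure)
Brown → 1 (second significant figure)
Brown → ×10 multiplier
Gold → ±5% tolerance
51 × 10 = 510 Ω
Maximum = 510 × (1 + 5/100) = 535.5 Ω.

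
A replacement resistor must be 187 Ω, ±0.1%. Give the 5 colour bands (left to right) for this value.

brown, grey, violet, black, violet

187 Ω = 187 × 10^0.
1 → brown
8 → grey
7 → violet
Multiplier 10^0 → black.
±0.1% tolerance → violet.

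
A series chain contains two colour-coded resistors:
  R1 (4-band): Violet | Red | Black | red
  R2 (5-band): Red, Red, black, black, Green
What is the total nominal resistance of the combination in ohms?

292 Ω

R1: violet, red → 72; black ×1 → 72 Ω.
R2: red, red, black → 220; black ×1 → 220 Ω.
Series: 72 + 220 = 292 Ω.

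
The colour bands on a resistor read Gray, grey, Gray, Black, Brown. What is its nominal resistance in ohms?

888 Ω

Grey → 8 (first significant figure)
Grey → 8 (second significant figure)
Grey → 8 (third significant figure)
Black → ×1 multiplier
888 × 1 = 888 Ω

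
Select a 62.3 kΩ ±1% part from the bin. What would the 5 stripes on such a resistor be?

62300 Ω = 623 × 10^2.
6 → blue
2 → red
3 → orange
Multiplier 10^2 → red.
±1% tolerance → brown.

blue, red, orange, red, brown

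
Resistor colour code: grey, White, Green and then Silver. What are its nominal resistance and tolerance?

Grey → 8 (first significant figure)
White → 9 (second significant figure)
Green → ×10^5 multiplier
Silver → ±10% tolerance
89 × 100000 = 8900000 Ω

8900000 Ω ±10%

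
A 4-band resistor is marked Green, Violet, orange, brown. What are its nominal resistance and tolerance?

Green → 5 (first significant figure)
Violet → 7 (second significant figure)
Orange → ×10^3 multiplier
Brown → ±1% tolerance
57 × 1000 = 57000 Ω

57000 Ω ±1%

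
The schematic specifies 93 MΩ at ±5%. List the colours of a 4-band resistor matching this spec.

white, orange, blue, gold

93000000 Ω = 93 × 10^6.
9 → white
3 → orange
Multiplier 10^6 → blue.
±5% tolerance → gold.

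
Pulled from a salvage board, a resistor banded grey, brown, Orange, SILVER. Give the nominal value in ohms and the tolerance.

Grey → 8 (first significant figure)
Brown → 1 (second significant figure)
Orange → ×10^3 multiplier
Silver → ±10% tolerance
81 × 1000 = 81000 Ω

81000 Ω ±10%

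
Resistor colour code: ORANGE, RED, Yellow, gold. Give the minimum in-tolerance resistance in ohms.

Orange → 3 (first significant figure)
Red → 2 (second significant figure)
Yellow → ×10^4 multiplier
Gold → ±5% tolerance
32 × 10000 = 320000 Ω
Minimum = 320000 × (1 − 5/100) = 304000 Ω.

304000 Ω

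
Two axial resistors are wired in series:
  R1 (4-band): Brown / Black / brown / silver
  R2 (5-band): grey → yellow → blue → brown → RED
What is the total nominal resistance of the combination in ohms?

R1: brown, black → 10; brown ×10 → 100 Ω.
R2: grey, yellow, blue → 846; brown ×10 → 8460 Ω.
Series: 100 + 8460 = 8560 Ω.

8560 Ω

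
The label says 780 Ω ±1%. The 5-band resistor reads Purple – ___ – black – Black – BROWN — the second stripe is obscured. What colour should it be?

grey

780 Ω = 780 × 10^0.
The second band gives digit 8 of the significand, and 8 is grey.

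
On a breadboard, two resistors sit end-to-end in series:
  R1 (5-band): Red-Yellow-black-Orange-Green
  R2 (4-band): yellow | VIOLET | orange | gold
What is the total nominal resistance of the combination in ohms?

R1: red, yellow, black → 240; orange ×10^3 → 240000 Ω.
R2: yellow, violet → 47; orange ×10^3 → 47000 Ω.
Series: 240000 + 47000 = 287000 Ω.

287000 Ω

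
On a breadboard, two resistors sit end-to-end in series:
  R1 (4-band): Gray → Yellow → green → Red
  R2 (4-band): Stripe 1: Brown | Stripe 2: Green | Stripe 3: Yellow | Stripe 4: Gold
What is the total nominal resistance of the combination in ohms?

R1: grey, yellow → 84; green ×10^5 → 8400000 Ω.
R2: brown, green → 15; yellow ×10^4 → 150000 Ω.
Series: 8400000 + 150000 = 8550000 Ω.

8550000 Ω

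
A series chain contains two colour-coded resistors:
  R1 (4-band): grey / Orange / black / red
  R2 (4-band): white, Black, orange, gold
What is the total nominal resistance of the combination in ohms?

90083 Ω

R1: grey, orange → 83; black ×1 → 83 Ω.
R2: white, black → 90; orange ×10^3 → 90000 Ω.
Series: 83 + 90000 = 90083 Ω.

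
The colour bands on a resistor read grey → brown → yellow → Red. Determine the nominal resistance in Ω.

810000 Ω

Grey → 8 (first significant figure)
Brown → 1 (second significant figure)
Yellow → ×10^4 multiplier
81 × 10000 = 810000 Ω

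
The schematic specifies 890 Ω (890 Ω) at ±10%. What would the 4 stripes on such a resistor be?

grey, white, brown, silver

890 Ω = 89 × 10^1.
8 → grey
9 → white
Multiplier 10^1 → brown.
±10% tolerance → silver.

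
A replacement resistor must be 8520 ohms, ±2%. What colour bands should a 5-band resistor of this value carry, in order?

grey, green, red, brown, red

8520 Ω = 852 × 10^1.
8 → grey
5 → green
2 → red
Multiplier 10^1 → brown.
±2% tolerance → red.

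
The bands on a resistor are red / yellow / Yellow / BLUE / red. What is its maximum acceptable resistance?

248880000 Ω

Red → 2 (first significant figure)
Yellow → 4 (second significant figure)
Yellow → 4 (third significant figure)
Blue → ×10^6 multiplier
Red → ±2% tolerance
244 × 1000000 = 244000000 Ω
Maximum = 244000000 × (1 + 2/100) = 248880000 Ω.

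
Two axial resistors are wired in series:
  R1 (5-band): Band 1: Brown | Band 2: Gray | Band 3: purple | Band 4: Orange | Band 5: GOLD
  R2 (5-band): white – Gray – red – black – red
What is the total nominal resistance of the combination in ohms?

R1: brown, grey, violet → 187; orange ×10^3 → 187000 Ω.
R2: white, grey, red → 982; black ×1 → 982 Ω.
Series: 187000 + 982 = 187982 Ω.

187982 Ω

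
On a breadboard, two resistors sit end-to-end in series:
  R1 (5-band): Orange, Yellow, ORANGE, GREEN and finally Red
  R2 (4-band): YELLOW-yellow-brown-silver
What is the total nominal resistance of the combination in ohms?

34300440 Ω

R1: orange, yellow, orange → 343; green ×10^5 → 34300000 Ω.
R2: yellow, yellow → 44; brown ×10 → 440 Ω.
Series: 34300000 + 440 = 34300440 Ω.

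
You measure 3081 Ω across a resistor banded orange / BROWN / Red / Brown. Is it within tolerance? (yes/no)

yes

Orange → 3 (first significant figure)
Brown → 1 (second significant figure)
Red → ×10^2 multiplier
Brown → ±1% tolerance
31 × 100 = 3100 Ω
Allowed range: 3069 Ω to 3131 Ω.
3081 Ω lies inside that range.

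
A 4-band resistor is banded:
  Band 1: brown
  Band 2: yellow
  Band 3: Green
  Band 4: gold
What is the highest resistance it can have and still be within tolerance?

1470000 Ω

Brown → 1 (first significant figure)
Yellow → 4 (second significant figure)
Green → ×10^5 multiplier
Gold → ±5% tolerance
14 × 100000 = 1400000 Ω
Highest = 1400000 × (1 + 5/100) = 1470000 Ω.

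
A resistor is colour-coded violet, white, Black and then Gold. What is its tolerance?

The last band, gold, is the tolerance band.
Gold corresponds to ±5%.

±5%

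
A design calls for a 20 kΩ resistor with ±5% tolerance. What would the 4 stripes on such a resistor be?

20000 Ω = 20 × 10^3.
2 → red
0 → black
Multiplier 10^3 → orange.
±5% tolerance → gold.

red, black, orange, gold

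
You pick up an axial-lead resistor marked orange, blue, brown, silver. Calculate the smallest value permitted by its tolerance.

324 Ω

Orange → 3 (first significant figure)
Blue → 6 (second significant figure)
Brown → ×10 multiplier
Silver → ±10% tolerance
36 × 10 = 360 Ω
Smallest = 360 × (1 − 10/100) = 324 Ω.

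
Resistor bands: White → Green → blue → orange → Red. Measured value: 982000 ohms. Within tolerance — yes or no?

no

White → 9 (first significant figure)
Green → 5 (second significant figure)
Blue → 6 (third significant figure)
Orange → ×10^3 multiplier
Red → ±2% tolerance
956 × 1000 = 956000 Ω
Allowed range: 936880 Ω to 975120 Ω.
982000 ohms lies outside that range.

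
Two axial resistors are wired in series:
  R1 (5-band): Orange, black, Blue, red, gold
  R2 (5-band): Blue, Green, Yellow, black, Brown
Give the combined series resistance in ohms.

R1: orange, black, blue → 306; red ×10^2 → 30600 Ω.
R2: blue, green, yellow → 654; black ×1 → 654 Ω.
Series: 30600 + 654 = 31254 Ω.

31254 Ω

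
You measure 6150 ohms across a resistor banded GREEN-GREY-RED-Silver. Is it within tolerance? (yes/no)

Green → 5 (first significant figure)
Grey → 8 (second significant figure)
Red → ×10^2 multiplier
Silver → ±10% tolerance
58 × 100 = 5800 Ω
Allowed range: 5220 Ω to 6380 Ω.
6150 ohms lies inside that range.

yes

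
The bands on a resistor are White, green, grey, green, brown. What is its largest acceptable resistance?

96758000 Ω

White → 9 (first significant figure)
Green → 5 (second significant figure)
Grey → 8 (third significant figure)
Green → ×10^5 multiplier
Brown → ±1% tolerance
958 × 100000 = 95800000 Ω
Largest = 95800000 × (1 + 1/100) = 96758000 Ω.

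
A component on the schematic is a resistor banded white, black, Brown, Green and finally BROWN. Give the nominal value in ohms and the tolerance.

90100000 Ω ±1%

White → 9 (first significant figure)
Black → 0 (second significant figure)
Brown → 1 (third significant figure)
Green → ×10^5 multiplier
Brown → ±1% tolerance
901 × 100000 = 90100000 Ω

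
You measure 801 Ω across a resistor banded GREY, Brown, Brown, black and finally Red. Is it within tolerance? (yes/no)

Grey → 8 (first significant figure)
Brown → 1 (second significant figure)
Brown → 1 (third significant figure)
Black → ×1 multiplier
Red → ±2% tolerance
811 × 1 = 811 Ω
Allowed range: 794.78 Ω to 827.22 Ω.
801 Ω lies inside that range.

yes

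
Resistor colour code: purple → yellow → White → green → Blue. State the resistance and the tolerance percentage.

Violet → 7 (first significant figure)
Yellow → 4 (second significant figure)
White → 9 (third significant figure)
Green → ×10^5 multiplier
Blue → ±0.25% tolerance
749 × 100000 = 74900000 Ω

74900000 Ω ±0.25%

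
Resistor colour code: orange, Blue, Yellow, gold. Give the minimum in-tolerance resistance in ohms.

Orange → 3 (first significant figure)
Blue → 6 (second significant figure)
Yellow → ×10^4 multiplier
Gold → ±5% tolerance
36 × 10000 = 360000 Ω
Minimum = 360000 × (1 − 5/100) = 342000 Ω.

342000 Ω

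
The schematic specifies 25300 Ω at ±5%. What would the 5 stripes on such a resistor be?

25300 Ω = 253 × 10^2.
2 → red
5 → green
3 → orange
Multiplier 10^2 → red.
±5% tolerance → gold.

red, green, orange, red, gold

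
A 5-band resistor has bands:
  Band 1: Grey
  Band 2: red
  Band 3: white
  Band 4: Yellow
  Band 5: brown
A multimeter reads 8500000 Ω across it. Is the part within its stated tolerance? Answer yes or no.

no

Grey → 8 (first significant figure)
Red → 2 (second significant figure)
White → 9 (third significant figure)
Yellow → ×10^4 multiplier
Brown → ±1% tolerance
829 × 10000 = 8290000 Ω
Allowed range: 8207100 Ω to 8372900 Ω.
8500000 Ω lies outside that range.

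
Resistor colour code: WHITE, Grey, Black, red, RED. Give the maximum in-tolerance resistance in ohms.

White → 9 (first significant figure)
Grey → 8 (second significant figure)
Black → 0 (third significant figure)
Red → ×10^2 multiplier
Red → ±2% tolerance
980 × 100 = 98000 Ω
Maximum = 98000 × (1 + 2/100) = 99960 Ω.

99960 Ω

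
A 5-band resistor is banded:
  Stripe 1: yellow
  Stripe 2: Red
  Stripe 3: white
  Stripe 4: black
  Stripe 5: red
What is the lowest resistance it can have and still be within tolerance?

420.42 Ω

Yellow → 4 (first significant figure)
Red → 2 (second significant figure)
White → 9 (third significant figure)
Black → ×1 multiplier
Red → ±2% tolerance
429 × 1 = 429 Ω
Lowest = 429 × (1 − 2/100) = 420.42 Ω.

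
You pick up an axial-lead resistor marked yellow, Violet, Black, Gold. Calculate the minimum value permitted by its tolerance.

Yellow → 4 (first significant figure)
Violet → 7 (second significant figure)
Black → ×1 multiplier
Gold → ±5% tolerance
47 × 1 = 47 Ω
Minimum = 47 × (1 − 5/100) = 44.65 Ω.

44.65 Ω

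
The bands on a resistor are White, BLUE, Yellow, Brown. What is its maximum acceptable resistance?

White → 9 (first significant figure)
Blue → 6 (second significant figure)
Yellow → ×10^4 multiplier
Brown → ±1% tolerance
96 × 10000 = 960000 Ω
Maximum = 960000 × (1 + 1/100) = 969600 Ω.

969600 Ω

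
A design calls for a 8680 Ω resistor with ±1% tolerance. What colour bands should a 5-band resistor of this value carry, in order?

8680 Ω = 868 × 10^1.
8 → grey
6 → blue
8 → grey
Multiplier 10^1 → brown.
±1% tolerance → brown.

grey, blue, grey, brown, brown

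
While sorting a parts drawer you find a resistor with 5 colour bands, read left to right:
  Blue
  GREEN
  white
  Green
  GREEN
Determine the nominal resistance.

65900000 Ω

Blue → 6 (first significant figure)
Green → 5 (second significant figure)
White → 9 (third significant figure)
Green → ×10^5 multiplier
659 × 100000 = 65900000 Ω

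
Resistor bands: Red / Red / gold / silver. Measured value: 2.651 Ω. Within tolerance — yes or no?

no

Red → 2 (first significant figure)
Red → 2 (second significant figure)
Gold → ×0.1 multiplier
Silver → ±10% tolerance
22 × 0.1 = 2.2 Ω
Allowed range: 1.98 Ω to 2.42 Ω.
2.651 Ω lies outside that range.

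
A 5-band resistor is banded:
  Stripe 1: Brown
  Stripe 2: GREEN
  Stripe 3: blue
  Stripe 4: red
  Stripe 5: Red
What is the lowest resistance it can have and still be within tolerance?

Brown → 1 (first significant figure)
Green → 5 (second significant figure)
Blue → 6 (third significant figure)
Red → ×10^2 multiplier
Red → ±2% tolerance
156 × 100 = 15600 Ω
Lowest = 15600 × (1 − 2/100) = 15288 Ω.

15288 Ω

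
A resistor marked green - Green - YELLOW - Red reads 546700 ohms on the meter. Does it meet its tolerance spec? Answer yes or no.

Green → 5 (first significant figure)
Green → 5 (second significant figure)
Yellow → ×10^4 multiplier
Red → ±2% tolerance
55 × 10000 = 550000 Ω
Allowed range: 539000 Ω to 561000 Ω.
546700 ohms lies inside that range.

yes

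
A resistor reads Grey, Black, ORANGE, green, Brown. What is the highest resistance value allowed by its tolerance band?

81103000 Ω

Grey → 8 (first significant figure)
Black → 0 (second significant figure)
Orange → 3 (third significant figure)
Green → ×10^5 multiplier
Brown → ±1% tolerance
803 × 100000 = 80300000 Ω
Highest = 80300000 × (1 + 1/100) = 81103000 Ω.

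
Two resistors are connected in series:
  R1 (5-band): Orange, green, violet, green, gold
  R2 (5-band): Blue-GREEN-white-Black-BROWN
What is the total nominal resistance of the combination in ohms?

R1: orange, green, violet → 357; green ×10^5 → 35700000 Ω.
R2: blue, green, white → 659; black ×1 → 659 Ω.
Series: 35700000 + 659 = 35700659 Ω.

35700659 Ω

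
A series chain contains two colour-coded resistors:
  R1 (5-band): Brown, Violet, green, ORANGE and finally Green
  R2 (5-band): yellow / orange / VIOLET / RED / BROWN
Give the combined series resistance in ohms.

218700 Ω

R1: brown, violet, green → 175; orange ×10^3 → 175000 Ω.
R2: yellow, orange, violet → 437; red ×10^2 → 43700 Ω.
Series: 175000 + 43700 = 218700 Ω.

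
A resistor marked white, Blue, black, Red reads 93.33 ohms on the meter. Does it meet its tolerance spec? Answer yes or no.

no

White → 9 (first significant figure)
Blue → 6 (second significant figure)
Black → ×1 multiplier
Red → ±2% tolerance
96 × 1 = 96 Ω
Allowed range: 94.08 Ω to 97.92 Ω.
93.33 ohms lies outside that range.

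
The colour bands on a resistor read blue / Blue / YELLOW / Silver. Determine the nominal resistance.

660000 Ω

Blue → 6 (first significant figure)
Blue → 6 (second significant figure)
Yellow → ×10^4 multiplier
66 × 10000 = 660000 Ω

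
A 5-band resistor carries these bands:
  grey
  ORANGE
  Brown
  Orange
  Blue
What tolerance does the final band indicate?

±0.25%

The last band, blue, is the tolerance band.
Blue corresponds to ±0.25%.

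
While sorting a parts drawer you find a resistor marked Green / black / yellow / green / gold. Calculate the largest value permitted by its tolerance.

52920000 Ω

Green → 5 (first significant figure)
Black → 0 (second significant figure)
Yellow → 4 (third significant figure)
Green → ×10^5 multiplier
Gold → ±5% tolerance
504 × 100000 = 50400000 Ω
Largest = 50400000 × (1 + 5/100) = 52920000 Ω.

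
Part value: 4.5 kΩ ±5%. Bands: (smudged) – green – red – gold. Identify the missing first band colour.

yellow

4500 Ω = 45 × 10^2.
The first band gives digit 4 of the significand, and 4 is yellow.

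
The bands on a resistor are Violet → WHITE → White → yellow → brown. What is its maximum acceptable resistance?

Violet → 7 (first significant figure)
White → 9 (second significant figure)
White → 9 (third significant figure)
Yellow → ×10^4 multiplier
Brown → ±1% tolerance
799 × 10000 = 7990000 Ω
Maximum = 7990000 × (1 + 1/100) = 8069900 Ω.

8069900 Ω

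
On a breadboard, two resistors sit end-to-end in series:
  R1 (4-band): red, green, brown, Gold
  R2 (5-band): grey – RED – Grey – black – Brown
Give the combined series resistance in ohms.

1078 Ω

R1: red, green → 25; brown ×10 → 250 Ω.
R2: grey, red, grey → 828; black ×1 → 828 Ω.
Series: 250 + 828 = 1078 Ω.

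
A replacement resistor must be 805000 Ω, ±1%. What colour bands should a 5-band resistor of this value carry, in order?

grey, black, green, orange, brown

805000 Ω = 805 × 10^3.
8 → grey
0 → black
5 → green
Multiplier 10^3 → orange.
±1% tolerance → brown.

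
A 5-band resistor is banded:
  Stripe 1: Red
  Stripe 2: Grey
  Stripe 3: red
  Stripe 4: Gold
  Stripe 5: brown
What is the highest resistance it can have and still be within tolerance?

Red → 2 (first significant figure)
Grey → 8 (second significant figure)
Red → 2 (third significant figure)
Gold → ×0.1 multiplier
Brown → ±1% tolerance
282 × 0.1 = 28.2 Ω
Highest = 28.2 × (1 + 1/100) = 28.482 Ω.

28.482 Ω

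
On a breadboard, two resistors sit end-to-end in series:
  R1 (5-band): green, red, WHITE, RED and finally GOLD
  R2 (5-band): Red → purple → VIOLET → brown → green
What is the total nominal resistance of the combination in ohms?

55670 Ω

R1: green, red, white → 529; red ×10^2 → 52900 Ω.
R2: red, violet, violet → 277; brown ×10 → 2770 Ω.
Series: 52900 + 2770 = 55670 Ω.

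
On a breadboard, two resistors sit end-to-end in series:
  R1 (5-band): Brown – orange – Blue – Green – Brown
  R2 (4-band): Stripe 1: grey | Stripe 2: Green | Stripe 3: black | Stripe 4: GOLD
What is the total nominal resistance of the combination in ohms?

R1: brown, orange, blue → 136; green ×10^5 → 13600000 Ω.
R2: grey, green → 85; black ×1 → 85 Ω.
Series: 13600000 + 85 = 13600085 Ω.

13600085 Ω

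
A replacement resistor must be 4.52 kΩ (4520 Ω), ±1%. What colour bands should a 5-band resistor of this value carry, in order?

yellow, green, red, brown, brown

4520 Ω = 452 × 10^1.
4 → yellow
5 → green
2 → red
Multiplier 10^1 → brown.
±1% tolerance → brown.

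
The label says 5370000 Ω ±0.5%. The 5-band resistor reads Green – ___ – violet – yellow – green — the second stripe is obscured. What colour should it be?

orange

5370000 Ω = 537 × 10^4.
The second band gives digit 3 of the significand, and 3 is orange.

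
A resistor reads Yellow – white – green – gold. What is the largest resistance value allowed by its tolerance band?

5145000 Ω

Yellow → 4 (first significant figure)
White → 9 (second significant figure)
Green → ×10^5 multiplier
Gold → ±5% tolerance
49 × 100000 = 4900000 Ω
Largest = 4900000 × (1 + 5/100) = 5145000 Ω.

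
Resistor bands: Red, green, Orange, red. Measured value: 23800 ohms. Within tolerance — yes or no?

Red → 2 (first significant figure)
Green → 5 (second significant figure)
Orange → ×10^3 multiplier
Red → ±2% tolerance
25 × 1000 = 25000 Ω
Allowed range: 24500 Ω to 25500 Ω.
23800 ohms lies outside that range.

no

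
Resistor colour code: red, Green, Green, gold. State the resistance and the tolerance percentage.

2500000 Ω ±5%

Red → 2 (first significant figure)
Green → 5 (second significant figure)
Green → ×10^5 multiplier
Gold → ±5% tolerance
25 × 100000 = 2500000 Ω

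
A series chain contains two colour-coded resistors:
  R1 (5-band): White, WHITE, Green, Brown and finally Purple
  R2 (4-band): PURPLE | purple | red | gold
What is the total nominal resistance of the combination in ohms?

17650 Ω

R1: white, white, green → 995; brown ×10 → 9950 Ω.
R2: violet, violet → 77; red ×10^2 → 7700 Ω.
Series: 9950 + 7700 = 17650 Ω.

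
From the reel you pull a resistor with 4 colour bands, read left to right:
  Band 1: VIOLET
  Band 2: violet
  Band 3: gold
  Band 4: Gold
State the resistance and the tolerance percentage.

Violet → 7 (first significant figure)
Violet → 7 (second significant figure)
Gold → ×0.1 multiplier
Gold → ±5% tolerance
77 × 0.1 = 7.7 Ω

7.7 Ω ±5%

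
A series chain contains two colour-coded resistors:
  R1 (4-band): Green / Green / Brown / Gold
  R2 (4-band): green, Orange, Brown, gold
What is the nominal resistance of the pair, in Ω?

1080 Ω

R1: green, green → 55; brown ×10 → 550 Ω.
R2: green, orange → 53; brown ×10 → 530 Ω.
Series: 550 + 530 = 1080 Ω.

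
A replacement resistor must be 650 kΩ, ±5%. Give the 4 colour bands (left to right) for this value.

650000 Ω = 65 × 10^4.
6 → blue
5 → green
Multiplier 10^4 → yellow.
±5% tolerance → gold.

blue, green, yellow, gold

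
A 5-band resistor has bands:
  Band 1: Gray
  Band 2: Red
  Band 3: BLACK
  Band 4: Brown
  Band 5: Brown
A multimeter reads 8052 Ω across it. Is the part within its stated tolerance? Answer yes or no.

no

Grey → 8 (first significant figure)
Red → 2 (second significant figure)
Black → 0 (third significant figure)
Brown → ×10 multiplier
Brown → ±1% tolerance
820 × 10 = 8200 Ω
Allowed range: 8118 Ω to 8282 Ω.
8052 Ω lies outside that range.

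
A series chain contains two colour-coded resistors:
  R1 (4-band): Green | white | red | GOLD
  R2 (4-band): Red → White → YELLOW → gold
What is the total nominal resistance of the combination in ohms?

295900 Ω

R1: green, white → 59; red ×10^2 → 5900 Ω.
R2: red, white → 29; yellow ×10^4 → 290000 Ω.
Series: 5900 + 290000 = 295900 Ω.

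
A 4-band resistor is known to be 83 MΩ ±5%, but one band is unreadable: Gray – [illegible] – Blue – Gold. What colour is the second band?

orange

83000000 Ω = 83 × 10^6.
The second band gives digit 3 of the significand, and 3 is orange.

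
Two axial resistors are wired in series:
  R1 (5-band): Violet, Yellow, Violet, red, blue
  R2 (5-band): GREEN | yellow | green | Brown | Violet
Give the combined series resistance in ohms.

80150 Ω

R1: violet, yellow, violet → 747; red ×10^2 → 74700 Ω.
R2: green, yellow, green → 545; brown ×10 → 5450 Ω.
Series: 74700 + 5450 = 80150 Ω.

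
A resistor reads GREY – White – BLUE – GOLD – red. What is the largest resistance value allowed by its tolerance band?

91.392 Ω

Grey → 8 (first significant figure)
White → 9 (second significant figure)
Blue → 6 (third significant figure)
Gold → ×0.1 multiplier
Red → ±2% tolerance
896 × 0.1 = 89.6 Ω
Largest = 89.6 × (1 + 2/100) = 91.392 Ω.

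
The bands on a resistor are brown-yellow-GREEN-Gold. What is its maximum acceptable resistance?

1470000 Ω

Brown → 1 (first significant figure)
Yellow → 4 (second significant figure)
Green → ×10^5 multiplier
Gold → ±5% tolerance
14 × 100000 = 1400000 Ω
Maximum = 1400000 × (1 + 5/100) = 1470000 Ω.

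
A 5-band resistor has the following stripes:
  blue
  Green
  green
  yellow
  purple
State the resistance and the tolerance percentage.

Blue → 6 (first significant figure)
Green → 5 (second significant figure)
Green → 5 (third significant figure)
Yellow → ×10^4 multiplier
Violet → ±0.1% tolerance
655 × 10000 = 6550000 Ω

6550000 Ω ±0.1%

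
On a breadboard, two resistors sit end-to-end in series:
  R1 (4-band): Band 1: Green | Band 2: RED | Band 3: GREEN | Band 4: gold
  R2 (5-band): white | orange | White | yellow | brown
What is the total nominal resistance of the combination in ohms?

14590000 Ω

R1: green, red → 52; green ×10^5 → 5200000 Ω.
R2: white, orange, white → 939; yellow ×10^4 → 9390000 Ω.
Series: 5200000 + 9390000 = 14590000 Ω.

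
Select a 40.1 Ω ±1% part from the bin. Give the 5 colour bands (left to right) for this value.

40.1 Ω = 401 × 10^-1.
4 → yellow
0 → black
1 → brown
Multiplier 10^-1 → gold.
±1% tolerance → brown.

yellow, black, brown, gold, brown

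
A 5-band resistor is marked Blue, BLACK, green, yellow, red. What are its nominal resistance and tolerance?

6050000 Ω ±2%

Blue → 6 (first significant figure)
Black → 0 (second significant figure)
Green → 5 (third significant figure)
Yellow → ×10^4 multiplier
Red → ±2% tolerance
605 × 10000 = 6050000 Ω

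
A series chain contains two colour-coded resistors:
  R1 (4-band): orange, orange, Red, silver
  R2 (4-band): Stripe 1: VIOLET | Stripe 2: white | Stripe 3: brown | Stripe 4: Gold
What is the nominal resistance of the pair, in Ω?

4090 Ω

R1: orange, orange → 33; red ×10^2 → 3300 Ω.
R2: violet, white → 79; brown ×10 → 790 Ω.
Series: 3300 + 790 = 4090 Ω.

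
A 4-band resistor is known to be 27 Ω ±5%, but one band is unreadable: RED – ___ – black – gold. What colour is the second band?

violet

27 Ω = 27 × 10^0.
The second band gives digit 7 of the significand, and 7 is violet.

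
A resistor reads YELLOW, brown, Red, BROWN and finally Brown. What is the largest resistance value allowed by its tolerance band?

4161.2 Ω

Yellow → 4 (first significant figure)
Brown → 1 (second significant figure)
Red → 2 (third significant figure)
Brown → ×10 multiplier
Brown → ±1% tolerance
412 × 10 = 4120 Ω
Largest = 4120 × (1 + 1/100) = 4161.2 Ω.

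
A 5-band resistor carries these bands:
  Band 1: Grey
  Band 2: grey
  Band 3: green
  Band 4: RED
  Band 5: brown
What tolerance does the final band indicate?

±1%

The last band, brown, is the tolerance band.
Brown corresponds to ±1%.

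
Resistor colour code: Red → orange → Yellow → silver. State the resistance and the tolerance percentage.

230000 Ω ±10%

Red → 2 (first significant figure)
Orange → 3 (second significant figure)
Yellow → ×10^4 multiplier
Silver → ±10% tolerance
23 × 10000 = 230000 Ω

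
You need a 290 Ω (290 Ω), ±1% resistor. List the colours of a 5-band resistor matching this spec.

red, white, black, black, brown

290 Ω = 290 × 10^0.
2 → red
9 → white
0 → black
Multiplier 10^0 → black.
±1% tolerance → brown.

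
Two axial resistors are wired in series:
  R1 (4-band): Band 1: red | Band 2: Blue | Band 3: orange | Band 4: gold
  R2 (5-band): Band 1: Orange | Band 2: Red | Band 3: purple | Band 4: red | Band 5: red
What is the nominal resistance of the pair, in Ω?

R1: red, blue → 26; orange ×10^3 → 26000 Ω.
R2: orange, red, violet → 327; red ×10^2 → 32700 Ω.
Series: 26000 + 32700 = 58700 Ω.

58700 Ω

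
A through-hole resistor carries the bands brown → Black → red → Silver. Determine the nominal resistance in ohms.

Brown → 1 (first significant figure)
Black → 0 (second significant figure)
Red → ×10^2 multiplier
10 × 100 = 1000 Ω

1000 Ω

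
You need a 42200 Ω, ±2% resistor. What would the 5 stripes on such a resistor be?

42200 Ω = 422 × 10^2.
4 → yellow
2 → red
2 → red
Multiplier 10^2 → red.
±2% tolerance → red.

yellow, red, red, red, red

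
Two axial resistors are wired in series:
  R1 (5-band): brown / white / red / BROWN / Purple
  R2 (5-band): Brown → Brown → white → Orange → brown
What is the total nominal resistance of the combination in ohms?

120920 Ω

R1: brown, white, red → 192; brown ×10 → 1920 Ω.
R2: brown, brown, white → 119; orange ×10^3 → 119000 Ω.
Series: 1920 + 119000 = 120920 Ω.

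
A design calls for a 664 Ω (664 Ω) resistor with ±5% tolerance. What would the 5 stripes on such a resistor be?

blue, blue, yellow, black, gold

664 Ω = 664 × 10^0.
6 → blue
6 → blue
4 → yellow
Multiplier 10^0 → black.
±5% tolerance → gold.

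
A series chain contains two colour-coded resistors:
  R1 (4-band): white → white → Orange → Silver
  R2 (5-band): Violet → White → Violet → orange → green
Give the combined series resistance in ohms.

896000 Ω

R1: white, white → 99; orange ×10^3 → 99000 Ω.
R2: violet, white, violet → 797; orange ×10^3 → 797000 Ω.
Series: 99000 + 797000 = 896000 Ω.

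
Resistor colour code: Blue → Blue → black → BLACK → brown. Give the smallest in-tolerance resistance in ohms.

Blue → 6 (first significant figure)
Blue → 6 (second significant figure)
Black → 0 (third significant figure)
Black → ×1 multiplier
Brown → ±1% tolerance
660 × 1 = 660 Ω
Smallest = 660 × (1 − 1/100) = 653.4 Ω.

653.4 Ω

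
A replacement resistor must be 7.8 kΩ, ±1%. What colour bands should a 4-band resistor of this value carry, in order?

violet, grey, red, brown

7800 Ω = 78 × 10^2.
7 → violet
8 → grey
Multiplier 10^2 → red.
±1% tolerance → brown.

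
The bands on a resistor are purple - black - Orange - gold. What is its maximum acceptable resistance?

Violet → 7 (first significant figure)
Black → 0 (second significant figure)
Orange → ×10^3 multiplier
Gold → ±5% tolerance
70 × 1000 = 70000 Ω
Maximum = 70000 × (1 + 5/100) = 73500 Ω.

73500 Ω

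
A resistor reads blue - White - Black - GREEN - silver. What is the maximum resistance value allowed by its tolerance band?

75900000 Ω

Blue → 6 (first significant figure)
White → 9 (second significant figure)
Black → 0 (third significant figure)
Green → ×10^5 multiplier
Silver → ±10% tolerance
690 × 100000 = 69000000 Ω
Maximum = 69000000 × (1 + 10/100) = 75900000 Ω.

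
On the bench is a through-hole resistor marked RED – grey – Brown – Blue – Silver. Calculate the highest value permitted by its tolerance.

Red → 2 (first significant figure)
Grey → 8 (second significant figure)
Brown → 1 (third significant figure)
Blue → ×10^6 multiplier
Silver → ±10% tolerance
281 × 1000000 = 281000000 Ω
Highest = 281000000 × (1 + 10/100) = 309100000 Ω.

309100000 Ω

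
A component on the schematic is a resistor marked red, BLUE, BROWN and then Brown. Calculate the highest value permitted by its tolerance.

Red → 2 (first significant figure)
Blue → 6 (second significant figure)
Brown → ×10 multiplier
Brown → ±1% tolerance
26 × 10 = 260 Ω
Highest = 260 × (1 + 1/100) = 262.6 Ω.

262.6 Ω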